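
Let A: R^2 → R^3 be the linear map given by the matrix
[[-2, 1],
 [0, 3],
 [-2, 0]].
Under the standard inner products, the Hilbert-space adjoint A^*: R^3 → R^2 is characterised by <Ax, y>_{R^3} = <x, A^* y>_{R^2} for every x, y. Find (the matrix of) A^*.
A^* = A^T =
[[-2, 0, -2],
 [1, 3, 0]]

For real matrices with standard dot products, the defining identity <Ax, y> = <x, A^* y> gives (Ax)^T y = x^T (A^*) y, i.e. x^T A^T y = x^T (A^*) y. Since this holds for all x, y, we must have A^* = A^T. Therefore
A^* =
[[-2, 0, -2],
 [1, 3, 0]].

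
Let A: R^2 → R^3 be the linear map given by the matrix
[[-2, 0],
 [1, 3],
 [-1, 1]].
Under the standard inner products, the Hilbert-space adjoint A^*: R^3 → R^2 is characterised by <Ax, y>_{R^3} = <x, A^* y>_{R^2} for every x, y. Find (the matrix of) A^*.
A^* = A^T =
[[-2, 1, -1],
 [0, 3, 1]]

For real matrices with standard dot products, the defining identity <Ax, y> = <x, A^* y> gives (Ax)^T y = x^T (A^*) y, i.e. x^T A^T y = x^T (A^*) y. Since this holds for all x, y, we must have A^* = A^T. Therefore
A^* =
[[-2, 1, -1],
 [0, 3, 1]].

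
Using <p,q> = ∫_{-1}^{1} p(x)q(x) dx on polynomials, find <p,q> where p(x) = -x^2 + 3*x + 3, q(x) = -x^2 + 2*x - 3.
<p,q> = -68/5

Expand the product: p(x)·q(x) = x^4 - 5*x^3 + 6*x^2 - 3*x - 9.
∫_{-1}^{1} of each monomial x^k gives [2/(k+1) if k even, 0 if k odd]. Integrating term-by-term (or equivalently evaluating the antiderivative F(x) = x^5/5 - 5*x^4/4 + 2*x^3 - 3*x^2/2 - 9*x at the endpoints):
  F(1) − F(−1) = -191/20 − (81/20) = -68/5.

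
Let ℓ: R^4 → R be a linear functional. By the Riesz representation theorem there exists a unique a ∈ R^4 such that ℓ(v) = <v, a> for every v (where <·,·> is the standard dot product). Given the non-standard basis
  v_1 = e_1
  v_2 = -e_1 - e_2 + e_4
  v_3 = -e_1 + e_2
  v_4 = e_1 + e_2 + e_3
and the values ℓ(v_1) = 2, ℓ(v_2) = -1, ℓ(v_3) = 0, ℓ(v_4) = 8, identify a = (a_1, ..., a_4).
a = (2, 2, 4, 3)

Write a = (a_1, ..., a_4) in the standard basis. For each basis vector v_i, ℓ(v_i) = <v_i, a> is a linear equation in the a_j's. Collect the n equations into a matrix system V a = ℓ, where row i of V is v_i (expressed in the standard basis). Since V is invertible (lower-triangular with 1s on the diagonal, up to permutation), solve by back-substitution:
  V =
[[1, 0, 0, 0],
 [-1, -1, 0, 1],
 [-1, 1, 0, 0],
 [1, 1, 1, 0]]
  V a = (2, -1, 0, 8)
Solving gives a = (2, 2, 4, 3).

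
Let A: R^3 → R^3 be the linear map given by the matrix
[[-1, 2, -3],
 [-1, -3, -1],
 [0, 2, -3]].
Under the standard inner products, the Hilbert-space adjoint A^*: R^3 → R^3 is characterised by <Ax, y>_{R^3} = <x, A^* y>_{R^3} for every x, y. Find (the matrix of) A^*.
A^* = A^T =
[[-1, -1, 0],
 [2, -3, 2],
 [-3, -1, -3]]

For real matrices with standard dot products, the defining identity <Ax, y> = <x, A^* y> gives (Ax)^T y = x^T (A^*) y, i.e. x^T A^T y = x^T (A^*) y. Since this holds for all x, y, we must have A^* = A^T. Therefore
A^* =
[[-1, -1, 0],
 [2, -3, 2],
 [-3, -1, -3]].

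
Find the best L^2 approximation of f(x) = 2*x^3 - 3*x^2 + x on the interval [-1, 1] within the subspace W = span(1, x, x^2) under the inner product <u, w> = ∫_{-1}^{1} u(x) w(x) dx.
g(x) = -3*x^2 + 11*x/5

The best approximation g ∈ W is the orthogonal projection of f onto W. Writing g = a_0 + a_1 x + a_2 x^2, the coefficients solve the normal equations G · a = b where
  G_{ij} = <φ_i, φ_j> and b_i = <f, φ_i>, with φ_0 = 1, φ_1 = x, φ_2 = x^2.
G =
  [2, 0, 2/3]
  [0, 2/3, 0]
  [2/3, 0, 2/5],
b = (-2, 22/15, -6/5).
Solving gives a_0 = 0, a_1 = 11/5, a_2 = -3, so
  g(x) = -3*x^2 + 11*x/5.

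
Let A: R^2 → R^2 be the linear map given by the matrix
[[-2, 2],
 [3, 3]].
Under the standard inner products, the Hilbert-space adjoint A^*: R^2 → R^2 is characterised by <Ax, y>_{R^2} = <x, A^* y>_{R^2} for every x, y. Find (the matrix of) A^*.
A^* = A^T =
[[-2, 3],
 [2, 3]]

For real matrices with standard dot products, the defining identity <Ax, y> = <x, A^* y> gives (Ax)^T y = x^T (A^*) y, i.e. x^T A^T y = x^T (A^*) y. Since this holds for all x, y, we must have A^* = A^T. Therefore
A^* =
[[-2, 3],
 [2, 3]].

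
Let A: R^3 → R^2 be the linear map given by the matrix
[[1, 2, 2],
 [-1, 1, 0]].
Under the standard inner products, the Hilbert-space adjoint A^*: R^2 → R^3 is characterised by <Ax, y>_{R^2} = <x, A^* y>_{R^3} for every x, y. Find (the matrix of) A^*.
A^* = A^T =
[[1, -1],
 [2, 1],
 [2, 0]]

For real matrices with standard dot products, the defining identity <Ax, y> = <x, A^* y> gives (Ax)^T y = x^T (A^*) y, i.e. x^T A^T y = x^T (A^*) y. Since this holds for all x, y, we must have A^* = A^T. Therefore
A^* =
[[1, -1],
 [2, 1],
 [2, 0]].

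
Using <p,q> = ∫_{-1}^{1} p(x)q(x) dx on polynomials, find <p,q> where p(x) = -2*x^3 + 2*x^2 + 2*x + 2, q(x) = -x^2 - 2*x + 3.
<p,q> = 64/5

Expand the product: p(x)·q(x) = 2*x^5 + 2*x^4 - 12*x^3 + 2*x + 6.
∫_{-1}^{1} of each monomial x^k gives [2/(k+1) if k even, 0 if k odd]. Integrating term-by-term (or equivalently evaluating the antiderivative F(x) = x^6/3 + 2*x^5/5 - 3*x^4 + x^2 + 6*x at the endpoints):
  F(1) − F(−1) = 71/15 − (-121/15) = 64/5.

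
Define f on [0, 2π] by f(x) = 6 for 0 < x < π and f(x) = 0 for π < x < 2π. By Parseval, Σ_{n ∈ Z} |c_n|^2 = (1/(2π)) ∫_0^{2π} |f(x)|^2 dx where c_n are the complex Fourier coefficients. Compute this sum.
Σ |c_n|^2 = 18

Parseval equates the L^2 energy of f (normalised by 1/(2π)) with the ℓ^2 sum of its Fourier coefficients: (1/(2π)) ∫_0^{2π} |f|^2 = Σ |c_n|^2.
Compute the left side: (1/(2π)) [∫_0^π 6^2 dx + ∫_π^{2π} 0^2 dx] = (1/(2π)) · (36π + 0π) = (36 + 0)/2 = 18.
So Σ_{n ∈ Z} |c_n|^2 = 18.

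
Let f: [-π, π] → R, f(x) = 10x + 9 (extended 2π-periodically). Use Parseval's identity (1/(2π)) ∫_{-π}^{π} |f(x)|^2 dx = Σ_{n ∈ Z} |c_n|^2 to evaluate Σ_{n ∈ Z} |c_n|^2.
Σ |c_n|^2 = 100π^2/3 + 81

Expand and integrate term by term over [-π, π]:
  ∫ (10x)^2 dx = 100·(2π^3/3); ∫ 2·10·(9)·x dx = 0 (odd integrand); ∫ 9^2 dx = 81·2π.
So (1/(2π)) ∫_{-π}^{π} (10x + 9)^2 dx = 100π^2/3 + 81 = 100π^2/3 + 81.
Parseval ⇒ Σ |c_n|^2 = 100π^2/3 + 81.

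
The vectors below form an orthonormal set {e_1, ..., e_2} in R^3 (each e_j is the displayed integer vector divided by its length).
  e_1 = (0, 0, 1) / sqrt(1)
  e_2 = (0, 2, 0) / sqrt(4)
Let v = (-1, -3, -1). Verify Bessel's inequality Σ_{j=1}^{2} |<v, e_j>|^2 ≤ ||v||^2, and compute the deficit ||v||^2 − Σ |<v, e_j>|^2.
Σ |<v, e_j>|^2 = 10; ||v||^2 = 11; deficit = 1

Write each e_j = u_j / sqrt(<u_j, u_j>) where u_j is the displayed integer vector. Then <v, e_j> = <v, u_j> / sqrt(<u_j, u_j>), so |<v, e_j>|^2 = <v, u_j>^2 / <u_j, u_j>.
Coefficients: <v, e_1> = -1/sqrt(1), <v, e_2> = -6/sqrt(4).
Square and sum: Σ |<v, e_j>|^2 = 10.
Compute ||v||^2 = v·v = 11.
Deficit = 11 − 10 = 1 ≥ 0, confirming Bessel's inequality. (The deficit equals ||v − Σ <v,e_j> e_j||^2, the squared distance from v to span{e_j}.)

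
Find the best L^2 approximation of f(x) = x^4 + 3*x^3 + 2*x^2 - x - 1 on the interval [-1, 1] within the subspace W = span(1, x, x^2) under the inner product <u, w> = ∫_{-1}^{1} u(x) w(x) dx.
g(x) = 20*x^2/7 + 4*x/5 - 38/35

The best approximation g ∈ W is the orthogonal projection of f onto W. Writing g = a_0 + a_1 x + a_2 x^2, the coefficients solve the normal equations G · a = b where
  G_{ij} = <φ_i, φ_j> and b_i = <f, φ_i>, with φ_0 = 1, φ_1 = x, φ_2 = x^2.
G =
  [2, 0, 2/3]
  [0, 2/3, 0]
  [2/3, 0, 2/5],
b = (-4/15, 8/15, 44/105).
Solving gives a_0 = -38/35, a_1 = 4/5, a_2 = 20/7, so
  g(x) = 20*x^2/7 + 4*x/5 - 38/35.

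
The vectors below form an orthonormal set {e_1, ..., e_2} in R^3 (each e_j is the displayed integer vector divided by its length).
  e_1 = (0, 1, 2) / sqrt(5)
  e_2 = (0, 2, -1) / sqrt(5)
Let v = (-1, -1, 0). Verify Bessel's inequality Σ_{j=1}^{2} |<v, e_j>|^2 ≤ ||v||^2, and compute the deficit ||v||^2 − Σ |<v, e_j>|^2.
Σ |<v, e_j>|^2 = 1; ||v||^2 = 2; deficit = 1

Write each e_j = u_j / sqrt(<u_j, u_j>) where u_j is the displayed integer vector. Then <v, e_j> = <v, u_j> / sqrt(<u_j, u_j>), so |<v, e_j>|^2 = <v, u_j>^2 / <u_j, u_j>.
Coefficients: <v, e_1> = -1/sqrt(5), <v, e_2> = -2/sqrt(5).
Square and sum: Σ |<v, e_j>|^2 = 1.
Compute ||v||^2 = v·v = 2.
Deficit = 2 − 1 = 1 ≥ 0, confirming Bessel's inequality. (The deficit equals ||v − Σ <v,e_j> e_j||^2, the squared distance from v to span{e_j}.)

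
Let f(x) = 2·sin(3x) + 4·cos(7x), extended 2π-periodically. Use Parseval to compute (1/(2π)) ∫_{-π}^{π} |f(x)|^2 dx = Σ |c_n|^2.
Σ |c_n|^2 = 10

Expand |f|^2 and use orthogonality of {sin(nx), cos(mx)} on [-π, π]:
  ∫_{-π}^{π} sin(nx)^2 dx = π, ∫ cos(mx)^2 dx = π, and cross terms integrate to 0.
So ∫_{-π}^{π} f(x)^2 dx = 2^2 · π + 4^2 · π = (4 + 16)π.
Divide by 2π: (4 + 16)/2 = 10.
By Parseval, this equals Σ |c_n|^2.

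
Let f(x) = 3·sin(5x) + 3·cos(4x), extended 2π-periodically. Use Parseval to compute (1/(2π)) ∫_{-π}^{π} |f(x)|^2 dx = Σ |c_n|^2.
Σ |c_n|^2 = 9

Expand |f|^2 and use orthogonality of {sin(nx), cos(mx)} on [-π, π]:
  ∫_{-π}^{π} sin(nx)^2 dx = π, ∫ cos(mx)^2 dx = π, and cross terms integrate to 0.
So ∫_{-π}^{π} f(x)^2 dx = 3^2 · π + 3^2 · π = (9 + 9)π.
Divide by 2π: (9 + 9)/2 = 9.
By Parseval, this equals Σ |c_n|^2.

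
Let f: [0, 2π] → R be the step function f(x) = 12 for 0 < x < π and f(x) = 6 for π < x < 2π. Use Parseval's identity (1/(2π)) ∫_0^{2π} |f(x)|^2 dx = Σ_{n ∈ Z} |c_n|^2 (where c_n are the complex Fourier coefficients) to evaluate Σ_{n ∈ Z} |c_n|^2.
Σ |c_n|^2 = 90

Parseval equates the L^2 energy of f (normalised by 1/(2π)) with the ℓ^2 sum of its Fourier coefficients: (1/(2π)) ∫_0^{2π} |f|^2 = Σ |c_n|^2.
Compute the left side: (1/(2π)) [∫_0^π 12^2 dx + ∫_π^{2π} 6^2 dx] = (1/(2π)) · (144π + 36π) = (144 + 36)/2 = 90.
So Σ_{n ∈ Z} |c_n|^2 = 90.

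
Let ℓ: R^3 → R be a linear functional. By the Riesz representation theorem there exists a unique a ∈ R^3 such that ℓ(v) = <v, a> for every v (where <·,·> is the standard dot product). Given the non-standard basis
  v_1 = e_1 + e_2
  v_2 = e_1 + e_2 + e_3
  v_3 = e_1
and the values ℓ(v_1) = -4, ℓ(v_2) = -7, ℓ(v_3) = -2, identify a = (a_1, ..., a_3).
a = (-2, -2, -3)

Write a = (a_1, ..., a_3) in the standard basis. For each basis vector v_i, ℓ(v_i) = <v_i, a> is a linear equation in the a_j's. Collect the n equations into a matrix system V a = ℓ, where row i of V is v_i (expressed in the standard basis). Since V is invertible (lower-triangular with 1s on the diagonal, up to permutation), solve by back-substitution:
  V =
[[1, 1, 0],
 [1, 1, 1],
 [1, 0, 0]]
  V a = (-4, -7, -2)
Solving gives a = (-2, -2, -3).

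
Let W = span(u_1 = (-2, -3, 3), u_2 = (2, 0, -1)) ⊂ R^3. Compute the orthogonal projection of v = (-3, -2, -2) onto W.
proj_W(v) = (-96/61, -6/61, 52/61)

Set up U = [u_1 | ... | u_2] ∈ R^(3×2). The projector onto W = col(U) is P = U (U^T U)^(-1) U^T.
Compute U^T U =
  [22, -7]
  [-7, 5],
and U^T v = (6, -4).
Solve U^T U · c = U^T v for the coefficients: c = (2/61, -46/61). The projection is proj_W(v) = U c.
Check: (v - proj_W(v)) · u_1 = 0  (should be 0).
Check: (v - proj_W(v)) · u_2 = 0  (should be 0).
Result: proj_W(v) = (-96/61, -6/61, 52/61).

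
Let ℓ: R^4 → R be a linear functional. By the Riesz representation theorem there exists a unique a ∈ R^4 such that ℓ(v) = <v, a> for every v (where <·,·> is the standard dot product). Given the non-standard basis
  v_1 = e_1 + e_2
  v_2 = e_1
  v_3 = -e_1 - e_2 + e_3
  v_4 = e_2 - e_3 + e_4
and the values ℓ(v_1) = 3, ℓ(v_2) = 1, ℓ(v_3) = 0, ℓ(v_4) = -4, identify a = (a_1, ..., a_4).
a = (1, 2, 3, -3)

Write a = (a_1, ..., a_4) in the standard basis. For each basis vector v_i, ℓ(v_i) = <v_i, a> is a linear equation in the a_j's. Collect the n equations into a matrix system V a = ℓ, where row i of V is v_i (expressed in the standard basis). Since V is invertible (lower-triangular with 1s on the diagonal, up to permutation), solve by back-substitution:
  V =
[[1, 1, 0, 0],
 [1, 0, 0, 0],
 [-1, -1, 1, 0],
 [0, 1, -1, 1]]
  V a = (3, 1, 0, -4)
Solving gives a = (1, 2, 3, -3).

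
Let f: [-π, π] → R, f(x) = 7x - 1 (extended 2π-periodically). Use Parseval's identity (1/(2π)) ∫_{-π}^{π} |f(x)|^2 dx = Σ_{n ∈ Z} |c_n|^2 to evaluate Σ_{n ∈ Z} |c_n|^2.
Σ |c_n|^2 = 49π^2/3 + 1

Expand and integrate term by term over [-π, π]:
  ∫ (7x)^2 dx = 49·(2π^3/3); ∫ 2·7·(-1)·x dx = 0 (odd integrand); ∫ (-1)^2 dx = 1·2π.
So (1/(2π)) ∫_{-π}^{π} (7x - 1)^2 dx = 49π^2/3 + 1 = 49π^2/3 + 1.
Parseval ⇒ Σ |c_n|^2 = 49π^2/3 + 1.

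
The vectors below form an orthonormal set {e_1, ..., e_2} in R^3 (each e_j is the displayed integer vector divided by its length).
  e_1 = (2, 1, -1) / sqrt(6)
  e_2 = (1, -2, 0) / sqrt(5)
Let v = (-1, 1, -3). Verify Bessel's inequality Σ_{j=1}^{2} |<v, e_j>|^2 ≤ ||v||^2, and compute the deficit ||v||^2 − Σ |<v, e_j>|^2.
Σ |<v, e_j>|^2 = 37/15; ||v||^2 = 11; deficit = 128/15

Write each e_j = u_j / sqrt(<u_j, u_j>) where u_j is the displayed integer vector. Then <v, e_j> = <v, u_j> / sqrt(<u_j, u_j>), so |<v, e_j>|^2 = <v, u_j>^2 / <u_j, u_j>.
Coefficients: <v, e_1> = 2/sqrt(6), <v, e_2> = -3/sqrt(5).
Square and sum: Σ |<v, e_j>|^2 = 37/15.
Compute ||v||^2 = v·v = 11.
Deficit = 11 − 37/15 = 128/15 ≥ 0, confirming Bessel's inequality. (The deficit equals ||v − Σ <v,e_j> e_j||^2, the squared distance from v to span{e_j}.)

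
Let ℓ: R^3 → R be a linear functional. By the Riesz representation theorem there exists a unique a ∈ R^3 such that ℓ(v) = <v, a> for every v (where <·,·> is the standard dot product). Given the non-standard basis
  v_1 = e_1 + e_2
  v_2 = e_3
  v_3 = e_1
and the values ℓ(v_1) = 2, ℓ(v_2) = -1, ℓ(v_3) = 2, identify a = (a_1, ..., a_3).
a = (2, 0, -1)

Write a = (a_1, ..., a_3) in the standard basis. For each basis vector v_i, ℓ(v_i) = <v_i, a> is a linear equation in the a_j's. Collect the n equations into a matrix system V a = ℓ, where row i of V is v_i (expressed in the standard basis). Since V is invertible (lower-triangular with 1s on the diagonal, up to permutation), solve by back-substitution:
  V =
[[1, 1, 0],
 [0, 0, 1],
 [1, 0, 0]]
  V a = (2, -1, 2)
Solving gives a = (2, 0, -1).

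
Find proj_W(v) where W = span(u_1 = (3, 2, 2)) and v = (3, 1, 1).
proj_W(v) = (39/17, 26/17, 26/17)

Set up U = [u_1 | ... | u_1] ∈ R^(3×1). The projector onto W = col(U) is P = U (U^T U)^(-1) U^T.
Compute U^T U =
  [17],
and U^T v = (13).
Solve U^T U · c = U^T v for the coefficients: c = (13/17). The projection is proj_W(v) = U c.
Check: (v - proj_W(v)) · u_1 = 0  (should be 0).
Result: proj_W(v) = (39/17, 26/17, 26/17).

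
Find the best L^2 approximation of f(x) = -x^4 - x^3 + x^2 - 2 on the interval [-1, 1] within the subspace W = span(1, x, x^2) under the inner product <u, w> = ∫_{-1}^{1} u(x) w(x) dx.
g(x) = x^2/7 - 3*x/5 - 67/35

The best approximation g ∈ W is the orthogonal projection of f onto W. Writing g = a_0 + a_1 x + a_2 x^2, the coefficients solve the normal equations G · a = b where
  G_{ij} = <φ_i, φ_j> and b_i = <f, φ_i>, with φ_0 = 1, φ_1 = x, φ_2 = x^2.
G =
  [2, 0, 2/3]
  [0, 2/3, 0]
  [2/3, 0, 2/5],
b = (-56/15, -2/5, -128/105).
Solving gives a_0 = -67/35, a_1 = -3/5, a_2 = 1/7, so
  g(x) = x^2/7 - 3*x/5 - 67/35.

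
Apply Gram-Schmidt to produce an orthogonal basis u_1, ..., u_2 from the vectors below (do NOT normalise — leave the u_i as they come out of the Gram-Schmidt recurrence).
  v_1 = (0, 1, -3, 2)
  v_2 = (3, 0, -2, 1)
Orthogonal basis:
  u_1 = (0, 1, -3, 2)
  u_2 = (3, -4/7, -2/7, -1/7)

Apply the Gram-Schmidt recurrence
  u_1 = v_1
  u_i = v_i − Σ_{j<i} ((v_i · u_j) / (u_j · u_j)) · u_j.

Step by step this gives:
  u_1 = (0, 1, -3, 2)
  u_2 = (3, -4/7, -2/7, -1/7)

Orthogonality check:
  u_2 · u_1 = 0 (should be 0)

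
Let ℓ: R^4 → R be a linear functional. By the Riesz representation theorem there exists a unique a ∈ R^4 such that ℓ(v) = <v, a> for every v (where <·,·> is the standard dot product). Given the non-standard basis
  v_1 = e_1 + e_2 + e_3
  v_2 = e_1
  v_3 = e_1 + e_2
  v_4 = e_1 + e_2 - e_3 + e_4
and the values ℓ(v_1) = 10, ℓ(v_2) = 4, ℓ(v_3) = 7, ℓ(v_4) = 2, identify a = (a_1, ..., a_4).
a = (4, 3, 3, -2)

Write a = (a_1, ..., a_4) in the standard basis. For each basis vector v_i, ℓ(v_i) = <v_i, a> is a linear equation in the a_j's. Collect the n equations into a matrix system V a = ℓ, where row i of V is v_i (expressed in the standard basis). Since V is invertible (lower-triangular with 1s on the diagonal, up to permutation), solve by back-substitution:
  V =
[[1, 1, 1, 0],
 [1, 0, 0, 0],
 [1, 1, 0, 0],
 [1, 1, -1, 1]]
  V a = (10, 4, 7, 2)
Solving gives a = (4, 3, 3, -2).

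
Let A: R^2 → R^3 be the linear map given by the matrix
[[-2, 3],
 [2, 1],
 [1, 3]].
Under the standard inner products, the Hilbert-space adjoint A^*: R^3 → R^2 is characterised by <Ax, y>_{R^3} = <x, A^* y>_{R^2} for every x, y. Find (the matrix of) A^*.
A^* = A^T =
[[-2, 2, 1],
 [3, 1, 3]]

For real matrices with standard dot products, the defining identity <Ax, y> = <x, A^* y> gives (Ax)^T y = x^T (A^*) y, i.e. x^T A^T y = x^T (A^*) y. Since this holds for all x, y, we must have A^* = A^T. Therefore
A^* =
[[-2, 2, 1],
 [3, 1, 3]].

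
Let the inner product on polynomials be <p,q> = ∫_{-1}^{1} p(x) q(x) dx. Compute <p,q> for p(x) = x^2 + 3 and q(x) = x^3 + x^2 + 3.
<p,q> = 112/5

Expand the product: p(x)·q(x) = x^5 + x^4 + 3*x^3 + 6*x^2 + 9.
∫_{-1}^{1} of each monomial x^k gives [2/(k+1) if k even, 0 if k odd]. Integrating term-by-term (or equivalently evaluating the antiderivative F(x) = x^6/6 + x^5/5 + 3*x^4/4 + 2*x^3 + 9*x at the endpoints):
  F(1) − F(−1) = 727/60 − (-617/60) = 112/5.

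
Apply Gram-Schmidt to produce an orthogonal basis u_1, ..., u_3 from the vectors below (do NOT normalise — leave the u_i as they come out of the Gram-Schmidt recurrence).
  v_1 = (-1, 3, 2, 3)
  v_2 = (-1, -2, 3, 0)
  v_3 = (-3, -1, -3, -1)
Orthogonal basis:
  u_1 = (-1, 3, 2, 3)
  u_2 = (-22/23, -49/23, 67/23, -3/23)
  u_3 = (-1168/321, -121/321, -470/321, 15/107)

Apply the Gram-Schmidt recurrence
  u_1 = v_1
  u_i = v_i − Σ_{j<i} ((v_i · u_j) / (u_j · u_j)) · u_j.

Step by step this gives:
  u_1 = (-1, 3, 2, 3)
  u_2 = (-22/23, -49/23, 67/23, -3/23)
  u_3 = (-1168/321, -121/321, -470/321, 15/107)

Orthogonality check:
  u_2 · u_1 = 0 (should be 0)
  u_3 · u_1 = 0 (should be 0)
  u_3 · u_2 = 0 (should be 0)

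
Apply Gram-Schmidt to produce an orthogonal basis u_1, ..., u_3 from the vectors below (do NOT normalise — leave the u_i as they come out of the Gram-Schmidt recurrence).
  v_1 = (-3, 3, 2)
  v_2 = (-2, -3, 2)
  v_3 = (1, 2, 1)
Orthogonal basis:
  u_1 = (-3, 3, 2)
  u_2 = (-41/22, -69/22, 21/11)
  u_3 = (372/373, 62/373, 465/373)

Apply the Gram-Schmidt recurrence
  u_1 = v_1
  u_i = v_i − Σ_{j<i} ((v_i · u_j) / (u_j · u_j)) · u_j.

Step by step this gives:
  u_1 = (-3, 3, 2)
  u_2 = (-41/22, -69/22, 21/11)
  u_3 = (372/373, 62/373, 465/373)

Orthogonality check:
  u_2 · u_1 = 0 (should be 0)
  u_3 · u_1 = 0 (should be 0)
  u_3 · u_2 = 0 (should be 0)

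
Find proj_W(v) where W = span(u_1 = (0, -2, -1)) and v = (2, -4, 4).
proj_W(v) = (0, -8/5, -4/5)

Set up U = [u_1 | ... | u_1] ∈ R^(3×1). The projector onto W = col(U) is P = U (U^T U)^(-1) U^T.
Compute U^T U =
  [5],
and U^T v = (4).
Solve U^T U · c = U^T v for the coefficients: c = (4/5). The projection is proj_W(v) = U c.
Check: (v - proj_W(v)) · u_1 = 0  (should be 0).
Result: proj_W(v) = (0, -8/5, -4/5).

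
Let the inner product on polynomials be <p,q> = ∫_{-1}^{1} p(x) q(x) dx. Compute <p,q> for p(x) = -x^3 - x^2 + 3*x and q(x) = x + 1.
<p,q> = 14/15

Expand the product: p(x)·q(x) = -x^4 - 2*x^3 + 2*x^2 + 3*x.
∫_{-1}^{1} of each monomial x^k gives [2/(k+1) if k even, 0 if k odd]. Integrating term-by-term (or equivalently evaluating the antiderivative F(x) = -x^5/5 - x^4/2 + 2*x^3/3 + 3*x^2/2 at the endpoints):
  F(1) − F(−1) = 22/15 − (8/15) = 14/15.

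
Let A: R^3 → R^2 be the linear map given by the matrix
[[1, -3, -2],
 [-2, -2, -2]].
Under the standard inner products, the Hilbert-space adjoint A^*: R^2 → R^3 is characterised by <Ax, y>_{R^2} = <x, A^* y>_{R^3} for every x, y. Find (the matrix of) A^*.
A^* = A^T =
[[1, -2],
 [-3, -2],
 [-2, -2]]

For real matrices with standard dot products, the defining identity <Ax, y> = <x, A^* y> gives (Ax)^T y = x^T (A^*) y, i.e. x^T A^T y = x^T (A^*) y. Since this holds for all x, y, we must have A^* = A^T. Therefore
A^* =
[[1, -2],
 [-3, -2],
 [-2, -2]].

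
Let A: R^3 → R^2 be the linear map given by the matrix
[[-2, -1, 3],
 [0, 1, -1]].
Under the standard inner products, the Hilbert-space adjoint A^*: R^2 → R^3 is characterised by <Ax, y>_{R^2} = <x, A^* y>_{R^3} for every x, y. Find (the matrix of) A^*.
A^* = A^T =
[[-2, 0],
 [-1, 1],
 [3, -1]]

For real matrices with standard dot products, the defining identity <Ax, y> = <x, A^* y> gives (Ax)^T y = x^T (A^*) y, i.e. x^T A^T y = x^T (A^*) y. Since this holds for all x, y, we must have A^* = A^T. Therefore
A^* =
[[-2, 0],
 [-1, 1],
 [3, -1]].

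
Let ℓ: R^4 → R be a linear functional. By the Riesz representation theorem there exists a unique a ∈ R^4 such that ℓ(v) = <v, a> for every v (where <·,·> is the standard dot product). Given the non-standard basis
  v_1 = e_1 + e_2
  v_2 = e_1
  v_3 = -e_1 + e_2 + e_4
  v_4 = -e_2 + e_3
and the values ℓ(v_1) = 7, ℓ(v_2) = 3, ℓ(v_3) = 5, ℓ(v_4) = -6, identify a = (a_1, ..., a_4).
a = (3, 4, -2, 4)

Write a = (a_1, ..., a_4) in the standard basis. For each basis vector v_i, ℓ(v_i) = <v_i, a> is a linear equation in the a_j's. Collect the n equations into a matrix system V a = ℓ, where row i of V is v_i (expressed in the standard basis). Since V is invertible (lower-triangular with 1s on the diagonal, up to permutation), solve by back-substitution:
  V =
[[1, 1, 0, 0],
 [1, 0, 0, 0],
 [-1, 1, 0, 1],
 [0, -1, 1, 0]]
  V a = (7, 3, 5, -6)
Solving gives a = (3, 4, -2, 4).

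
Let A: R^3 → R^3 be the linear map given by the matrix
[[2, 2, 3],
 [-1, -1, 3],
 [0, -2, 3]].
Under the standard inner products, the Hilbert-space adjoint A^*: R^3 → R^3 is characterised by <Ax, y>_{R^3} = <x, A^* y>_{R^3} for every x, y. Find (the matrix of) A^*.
A^* = A^T =
[[2, -1, 0],
 [2, -1, -2],
 [3, 3, 3]]

For real matrices with standard dot products, the defining identity <Ax, y> = <x, A^* y> gives (Ax)^T y = x^T (A^*) y, i.e. x^T A^T y = x^T (A^*) y. Since this holds for all x, y, we must have A^* = A^T. Therefore
A^* =
[[2, -1, 0],
 [2, -1, -2],
 [3, 3, 3]].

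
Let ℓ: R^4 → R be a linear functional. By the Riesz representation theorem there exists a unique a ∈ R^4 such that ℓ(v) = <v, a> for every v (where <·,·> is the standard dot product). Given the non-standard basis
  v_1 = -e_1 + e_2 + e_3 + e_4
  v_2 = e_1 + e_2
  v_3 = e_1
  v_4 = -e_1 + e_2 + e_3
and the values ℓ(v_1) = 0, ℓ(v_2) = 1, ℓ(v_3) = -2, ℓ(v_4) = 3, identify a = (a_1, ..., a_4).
a = (-2, 3, -2, -3)

Write a = (a_1, ..., a_4) in the standard basis. For each basis vector v_i, ℓ(v_i) = <v_i, a> is a linear equation in the a_j's. Collect the n equations into a matrix system V a = ℓ, where row i of V is v_i (expressed in the standard basis). Since V is invertible (lower-triangular with 1s on the diagonal, up to permutation), solve by back-substitution:
  V =
[[-1, 1, 1, 1],
 [1, 1, 0, 0],
 [1, 0, 0, 0],
 [-1, 1, 1, 0]]
  V a = (0, 1, -2, 3)
Solving gives a = (-2, 3, -2, -3).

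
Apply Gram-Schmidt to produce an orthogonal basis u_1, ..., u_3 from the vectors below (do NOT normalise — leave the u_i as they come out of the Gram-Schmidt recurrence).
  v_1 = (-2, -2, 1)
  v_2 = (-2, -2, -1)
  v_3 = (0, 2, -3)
Orthogonal basis:
  u_1 = (-2, -2, 1)
  u_2 = (-4/9, -4/9, -16/9)
  u_3 = (-1, 1, 0)

Apply the Gram-Schmidt recurrence
  u_1 = v_1
  u_i = v_i − Σ_{j<i} ((v_i · u_j) / (u_j · u_j)) · u_j.

Step by step this gives:
  u_1 = (-2, -2, 1)
  u_2 = (-4/9, -4/9, -16/9)
  u_3 = (-1, 1, 0)

Orthogonality check:
  u_2 · u_1 = 0 (should be 0)
  u_3 · u_1 = 0 (should be 0)
  u_3 · u_2 = 0 (should be 0)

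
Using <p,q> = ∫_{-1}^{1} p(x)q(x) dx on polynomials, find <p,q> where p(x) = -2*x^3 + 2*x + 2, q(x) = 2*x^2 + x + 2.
<p,q> = 56/5

Expand the product: p(x)·q(x) = -4*x^5 - 2*x^4 + 6*x^2 + 6*x + 4.
∫_{-1}^{1} of each monomial x^k gives [2/(k+1) if k even, 0 if k odd]. Integrating term-by-term (or equivalently evaluating the antiderivative F(x) = -2*x^6/3 - 2*x^5/5 + 2*x^3 + 3*x^2 + 4*x at the endpoints):
  F(1) − F(−1) = 119/15 − (-49/15) = 56/5.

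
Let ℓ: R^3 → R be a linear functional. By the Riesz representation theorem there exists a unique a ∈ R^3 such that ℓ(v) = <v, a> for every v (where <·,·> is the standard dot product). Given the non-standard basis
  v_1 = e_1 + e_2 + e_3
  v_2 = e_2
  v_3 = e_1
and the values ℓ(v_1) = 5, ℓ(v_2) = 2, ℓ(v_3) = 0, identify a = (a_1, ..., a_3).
a = (0, 2, 3)

Write a = (a_1, ..., a_3) in the standard basis. For each basis vector v_i, ℓ(v_i) = <v_i, a> is a linear equation in the a_j's. Collect the n equations into a matrix system V a = ℓ, where row i of V is v_i (expressed in the standard basis). Since V is invertible (lower-triangular with 1s on the diagonal, up to permutation), solve by back-substitution:
  V =
[[1, 1, 1],
 [0, 1, 0],
 [1, 0, 0]]
  V a = (5, 2, 0)
Solving gives a = (0, 2, 3).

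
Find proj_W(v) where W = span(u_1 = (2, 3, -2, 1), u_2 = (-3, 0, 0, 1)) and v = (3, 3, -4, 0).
proj_W(v) = (511/155, 111/31, -74/31, 138/155)

Set up U = [u_1 | ... | u_2] ∈ R^(4×2). The projector onto W = col(U) is P = U (U^T U)^(-1) U^T.
Compute U^T U =
  [18, -5]
  [-5, 10],
and U^T v = (23, -9).
Solve U^T U · c = U^T v for the coefficients: c = (37/31, -47/155). The projection is proj_W(v) = U c.
Check: (v - proj_W(v)) · u_1 = 0  (should be 0).
Check: (v - proj_W(v)) · u_2 = 0  (should be 0).
Result: proj_W(v) = (511/155, 111/31, -74/31, 138/155).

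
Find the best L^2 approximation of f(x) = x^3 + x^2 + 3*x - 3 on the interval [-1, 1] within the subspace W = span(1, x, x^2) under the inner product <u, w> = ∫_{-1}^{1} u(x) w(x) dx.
g(x) = x^2 + 18*x/5 - 3

The best approximation g ∈ W is the orthogonal projection of f onto W. Writing g = a_0 + a_1 x + a_2 x^2, the coefficients solve the normal equations G · a = b where
  G_{ij} = <φ_i, φ_j> and b_i = <f, φ_i>, with φ_0 = 1, φ_1 = x, φ_2 = x^2.
G =
  [2, 0, 2/3]
  [0, 2/3, 0]
  [2/3, 0, 2/5],
b = (-16/3, 12/5, -8/5).
Solving gives a_0 = -3, a_1 = 18/5, a_2 = 1, so
  g(x) = x^2 + 18*x/5 - 3.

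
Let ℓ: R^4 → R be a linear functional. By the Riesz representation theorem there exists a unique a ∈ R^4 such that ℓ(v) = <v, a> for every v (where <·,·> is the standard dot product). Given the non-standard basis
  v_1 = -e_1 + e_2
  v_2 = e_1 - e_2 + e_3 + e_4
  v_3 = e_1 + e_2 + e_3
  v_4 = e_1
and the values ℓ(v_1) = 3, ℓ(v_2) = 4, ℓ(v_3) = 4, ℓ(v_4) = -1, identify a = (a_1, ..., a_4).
a = (-1, 2, 3, 4)

Write a = (a_1, ..., a_4) in the standard basis. For each basis vector v_i, ℓ(v_i) = <v_i, a> is a linear equation in the a_j's. Collect the n equations into a matrix system V a = ℓ, where row i of V is v_i (expressed in the standard basis). Since V is invertible (lower-triangular with 1s on the diagonal, up to permutation), solve by back-substitution:
  V =
[[-1, 1, 0, 0],
 [1, -1, 1, 1],
 [1, 1, 1, 0],
 [1, 0, 0, 0]]
  V a = (3, 4, 4, -1)
Solving gives a = (-1, 2, 3, 4).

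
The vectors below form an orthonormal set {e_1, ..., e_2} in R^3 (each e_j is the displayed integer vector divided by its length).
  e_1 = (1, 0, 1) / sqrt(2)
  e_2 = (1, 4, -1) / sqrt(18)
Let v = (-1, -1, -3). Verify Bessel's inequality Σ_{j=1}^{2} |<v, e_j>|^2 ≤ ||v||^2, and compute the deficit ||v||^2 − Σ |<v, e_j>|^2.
Σ |<v, e_j>|^2 = 74/9; ||v||^2 = 11; deficit = 25/9

Write each e_j = u_j / sqrt(<u_j, u_j>) where u_j is the displayed integer vector. Then <v, e_j> = <v, u_j> / sqrt(<u_j, u_j>), so |<v, e_j>|^2 = <v, u_j>^2 / <u_j, u_j>.
Coefficients: <v, e_1> = -4/sqrt(2), <v, e_2> = -2/sqrt(18).
Square and sum: Σ |<v, e_j>|^2 = 74/9.
Compute ||v||^2 = v·v = 11.
Deficit = 11 − 74/9 = 25/9 ≥ 0, confirming Bessel's inequality. (The deficit equals ||v − Σ <v,e_j> e_j||^2, the squared distance from v to span{e_j}.)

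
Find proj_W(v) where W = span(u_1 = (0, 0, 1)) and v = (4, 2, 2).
proj_W(v) = (0, 0, 2)

Set up U = [u_1 | ... | u_1] ∈ R^(3×1). The projector onto W = col(U) is P = U (U^T U)^(-1) U^T.
Compute U^T U =
  [1],
and U^T v = (2).
Solve U^T U · c = U^T v for the coefficients: c = (2). The projection is proj_W(v) = U c.
Check: (v - proj_W(v)) · u_1 = 0  (should be 0).
Result: proj_W(v) = (0, 0, 2).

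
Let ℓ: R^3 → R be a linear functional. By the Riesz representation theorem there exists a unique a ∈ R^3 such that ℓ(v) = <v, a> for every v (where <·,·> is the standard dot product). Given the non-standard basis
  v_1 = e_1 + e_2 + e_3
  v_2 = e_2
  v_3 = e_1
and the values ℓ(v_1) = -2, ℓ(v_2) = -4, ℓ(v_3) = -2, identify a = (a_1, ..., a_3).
a = (-2, -4, 4)

Write a = (a_1, ..., a_3) in the standard basis. For each basis vector v_i, ℓ(v_i) = <v_i, a> is a linear equation in the a_j's. Collect the n equations into a matrix system V a = ℓ, where row i of V is v_i (expressed in the standard basis). Since V is invertible (lower-triangular with 1s on the diagonal, up to permutation), solve by back-substitution:
  V =
[[1, 1, 1],
 [0, 1, 0],
 [1, 0, 0]]
  V a = (-2, -4, -2)
Solving gives a = (-2, -4, 4).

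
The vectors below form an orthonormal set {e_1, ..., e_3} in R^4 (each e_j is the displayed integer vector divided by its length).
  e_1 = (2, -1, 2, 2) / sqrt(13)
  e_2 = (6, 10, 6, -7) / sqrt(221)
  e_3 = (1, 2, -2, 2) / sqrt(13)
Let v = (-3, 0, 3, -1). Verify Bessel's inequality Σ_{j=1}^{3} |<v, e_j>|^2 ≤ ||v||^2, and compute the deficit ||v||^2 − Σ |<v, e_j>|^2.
Σ |<v, e_j>|^2 = 2174/221; ||v||^2 = 19; deficit = 2025/221

Write each e_j = u_j / sqrt(<u_j, u_j>) where u_j is the displayed integer vector. Then <v, e_j> = <v, u_j> / sqrt(<u_j, u_j>), so |<v, e_j>|^2 = <v, u_j>^2 / <u_j, u_j>.
Coefficients: <v, e_1> = -2/sqrt(13), <v, e_2> = 7/sqrt(221), <v, e_3> = -11/sqrt(13).
Square and sum: Σ |<v, e_j>|^2 = 2174/221.
Compute ||v||^2 = v·v = 19.
Deficit = 19 − 2174/221 = 2025/221 ≥ 0, confirming Bessel's inequality. (The deficit equals ||v − Σ <v,e_j> e_j||^2, the squared distance from v to span{e_j}.)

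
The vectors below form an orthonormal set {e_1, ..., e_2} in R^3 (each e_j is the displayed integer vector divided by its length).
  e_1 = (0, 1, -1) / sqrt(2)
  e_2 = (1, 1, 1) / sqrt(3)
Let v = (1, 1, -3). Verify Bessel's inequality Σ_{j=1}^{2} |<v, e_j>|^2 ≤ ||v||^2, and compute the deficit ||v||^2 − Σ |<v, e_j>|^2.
Σ |<v, e_j>|^2 = 25/3; ||v||^2 = 11; deficit = 8/3

Write each e_j = u_j / sqrt(<u_j, u_j>) where u_j is the displayed integer vector. Then <v, e_j> = <v, u_j> / sqrt(<u_j, u_j>), so |<v, e_j>|^2 = <v, u_j>^2 / <u_j, u_j>.
Coefficients: <v, e_1> = 4/sqrt(2), <v, e_2> = -1/sqrt(3).
Square and sum: Σ |<v, e_j>|^2 = 25/3.
Compute ||v||^2 = v·v = 11.
Deficit = 11 − 25/3 = 8/3 ≥ 0, confirming Bessel's inequality. (The deficit equals ||v − Σ <v,e_j> e_j||^2, the squared distance from v to span{e_j}.)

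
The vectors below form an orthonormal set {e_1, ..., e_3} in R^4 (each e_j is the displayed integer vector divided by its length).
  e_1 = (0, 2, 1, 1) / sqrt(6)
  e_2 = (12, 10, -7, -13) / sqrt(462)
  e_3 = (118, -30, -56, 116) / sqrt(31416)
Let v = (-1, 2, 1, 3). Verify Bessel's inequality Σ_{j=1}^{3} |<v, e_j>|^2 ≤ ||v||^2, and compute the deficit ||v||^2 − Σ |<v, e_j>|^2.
Σ |<v, e_j>|^2 = 483/34; ||v||^2 = 15; deficit = 27/34

Write each e_j = u_j / sqrt(<u_j, u_j>) where u_j is the displayed integer vector. Then <v, e_j> = <v, u_j> / sqrt(<u_j, u_j>), so |<v, e_j>|^2 = <v, u_j>^2 / <u_j, u_j>.
Coefficients: <v, e_1> = 8/sqrt(6), <v, e_2> = -38/sqrt(462), <v, e_3> = 114/sqrt(31416).
Square and sum: Σ |<v, e_j>|^2 = 483/34.
Compute ||v||^2 = v·v = 15.
Deficit = 15 − 483/34 = 27/34 ≥ 0, confirming Bessel's inequality. (The deficit equals ||v − Σ <v,e_j> e_j||^2, the squared distance from v to span{e_j}.)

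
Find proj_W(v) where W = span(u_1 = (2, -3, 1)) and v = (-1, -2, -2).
proj_W(v) = (2/7, -3/7, 1/7)

Set up U = [u_1 | ... | u_1] ∈ R^(3×1). The projector onto W = col(U) is P = U (U^T U)^(-1) U^T.
Compute U^T U =
  [14],
and U^T v = (2).
Solve U^T U · c = U^T v for the coefficients: c = (1/7). The projection is proj_W(v) = U c.
Check: (v - proj_W(v)) · u_1 = 0  (should be 0).
Result: proj_W(v) = (2/7, -3/7, 1/7).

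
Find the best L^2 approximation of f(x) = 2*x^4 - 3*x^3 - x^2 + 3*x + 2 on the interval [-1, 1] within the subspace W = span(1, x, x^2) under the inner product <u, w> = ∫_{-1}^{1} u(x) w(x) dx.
g(x) = 5*x^2/7 + 6*x/5 + 64/35

The best approximation g ∈ W is the orthogonal projection of f onto W. Writing g = a_0 + a_1 x + a_2 x^2, the coefficients solve the normal equations G · a = b where
  G_{ij} = <φ_i, φ_j> and b_i = <f, φ_i>, with φ_0 = 1, φ_1 = x, φ_2 = x^2.
G =
  [2, 0, 2/3]
  [0, 2/3, 0]
  [2/3, 0, 2/5],
b = (62/15, 4/5, 158/105).
Solving gives a_0 = 64/35, a_1 = 6/5, a_2 = 5/7, so
  g(x) = 5*x^2/7 + 6*x/5 + 64/35.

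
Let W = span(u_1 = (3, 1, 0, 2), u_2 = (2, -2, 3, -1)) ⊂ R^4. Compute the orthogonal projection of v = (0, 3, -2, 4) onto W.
proj_W(v) = (99/124, 361/124, -369/124, 353/124)

Set up U = [u_1 | ... | u_2] ∈ R^(4×2). The projector onto W = col(U) is P = U (U^T U)^(-1) U^T.
Compute U^T U =
  [14, 2]
  [2, 18],
and U^T v = (11, -16).
Solve U^T U · c = U^T v for the coefficients: c = (115/124, -123/124). The projection is proj_W(v) = U c.
Check: (v - proj_W(v)) · u_1 = 0  (should be 0).
Check: (v - proj_W(v)) · u_2 = 0  (should be 0).
Result: proj_W(v) = (99/124, 361/124, -369/124, 353/124).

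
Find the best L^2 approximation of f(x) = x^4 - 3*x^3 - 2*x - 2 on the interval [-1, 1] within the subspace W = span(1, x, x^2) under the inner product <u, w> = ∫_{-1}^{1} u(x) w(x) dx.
g(x) = 6*x^2/7 - 19*x/5 - 73/35

The best approximation g ∈ W is the orthogonal projection of f onto W. Writing g = a_0 + a_1 x + a_2 x^2, the coefficients solve the normal equations G · a = b where
  G_{ij} = <φ_i, φ_j> and b_i = <f, φ_i>, with φ_0 = 1, φ_1 = x, φ_2 = x^2.
G =
  [2, 0, 2/3]
  [0, 2/3, 0]
  [2/3, 0, 2/5],
b = (-18/5, -38/15, -22/21).
Solving gives a_0 = -73/35, a_1 = -19/5, a_2 = 6/7, so
  g(x) = 6*x^2/7 - 19*x/5 - 73/35.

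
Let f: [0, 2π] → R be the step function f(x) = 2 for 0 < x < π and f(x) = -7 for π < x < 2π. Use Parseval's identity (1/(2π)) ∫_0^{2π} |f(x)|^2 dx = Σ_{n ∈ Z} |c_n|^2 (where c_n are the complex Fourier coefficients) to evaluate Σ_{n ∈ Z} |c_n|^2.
Σ |c_n|^2 = 53/2

Parseval equates the L^2 energy of f (normalised by 1/(2π)) with the ℓ^2 sum of its Fourier coefficients: (1/(2π)) ∫_0^{2π} |f|^2 = Σ |c_n|^2.
Compute the left side: (1/(2π)) [∫_0^π 2^2 dx + ∫_π^{2π} (-7)^2 dx] = (1/(2π)) · (4π + 49π) = (4 + 49)/2 = 53/2.
So Σ_{n ∈ Z} |c_n|^2 = 53/2.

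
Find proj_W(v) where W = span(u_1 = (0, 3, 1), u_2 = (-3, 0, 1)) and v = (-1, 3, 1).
proj_W(v) = (-10/11, 32/11, 14/11)

Set up U = [u_1 | ... | u_2] ∈ R^(3×2). The projector onto W = col(U) is P = U (U^T U)^(-1) U^T.
Compute U^T U =
  [10, 1]
  [1, 10],
and U^T v = (10, 4).
Solve U^T U · c = U^T v for the coefficients: c = (32/33, 10/33). The projection is proj_W(v) = U c.
Check: (v - proj_W(v)) · u_1 = 0  (should be 0).
Check: (v - proj_W(v)) · u_2 = 0  (should be 0).
Result: proj_W(v) = (-10/11, 32/11, 14/11).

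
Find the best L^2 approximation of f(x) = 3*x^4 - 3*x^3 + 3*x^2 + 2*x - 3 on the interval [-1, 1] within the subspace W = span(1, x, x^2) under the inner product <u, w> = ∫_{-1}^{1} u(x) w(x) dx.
g(x) = 39*x^2/7 + x/5 - 114/35

The best approximation g ∈ W is the orthogonal projection of f onto W. Writing g = a_0 + a_1 x + a_2 x^2, the coefficients solve the normal equations G · a = b where
  G_{ij} = <φ_i, φ_j> and b_i = <f, φ_i>, with φ_0 = 1, φ_1 = x, φ_2 = x^2.
G =
  [2, 0, 2/3]
  [0, 2/3, 0]
  [2/3, 0, 2/5],
b = (-14/5, 2/15, 2/35).
Solving gives a_0 = -114/35, a_1 = 1/5, a_2 = 39/7, so
  g(x) = 39*x^2/7 + x/5 - 114/35.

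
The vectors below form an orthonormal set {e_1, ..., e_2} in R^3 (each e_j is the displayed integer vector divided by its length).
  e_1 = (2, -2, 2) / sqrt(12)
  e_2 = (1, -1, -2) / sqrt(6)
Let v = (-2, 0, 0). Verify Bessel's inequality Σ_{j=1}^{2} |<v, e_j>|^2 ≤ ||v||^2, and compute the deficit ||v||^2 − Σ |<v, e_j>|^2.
Σ |<v, e_j>|^2 = 2; ||v||^2 = 4; deficit = 2

Write each e_j = u_j / sqrt(<u_j, u_j>) where u_j is the displayed integer vector. Then <v, e_j> = <v, u_j> / sqrt(<u_j, u_j>), so |<v, e_j>|^2 = <v, u_j>^2 / <u_j, u_j>.
Coefficients: <v, e_1> = -4/sqrt(12), <v, e_2> = -2/sqrt(6).
Square and sum: Σ |<v, e_j>|^2 = 2.
Compute ||v||^2 = v·v = 4.
Deficit = 4 − 2 = 2 ≥ 0, confirming Bessel's inequality. (The deficit equals ||v − Σ <v,e_j> e_j||^2, the squared distance from v to span{e_j}.)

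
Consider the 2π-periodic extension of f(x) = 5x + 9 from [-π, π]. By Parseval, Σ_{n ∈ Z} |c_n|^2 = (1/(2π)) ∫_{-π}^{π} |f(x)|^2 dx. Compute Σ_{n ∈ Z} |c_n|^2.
Σ |c_n|^2 = 25π^2/3 + 81

Expand and integrate term by term over [-π, π]:
  ∫ (5x)^2 dx = 25·(2π^3/3); ∫ 2·5·(9)·x dx = 0 (odd integrand); ∫ 9^2 dx = 81·2π.
So (1/(2π)) ∫_{-π}^{π} (5x + 9)^2 dx = 25π^2/3 + 81 = 25π^2/3 + 81.
Parseval ⇒ Σ |c_n|^2 = 25π^2/3 + 81.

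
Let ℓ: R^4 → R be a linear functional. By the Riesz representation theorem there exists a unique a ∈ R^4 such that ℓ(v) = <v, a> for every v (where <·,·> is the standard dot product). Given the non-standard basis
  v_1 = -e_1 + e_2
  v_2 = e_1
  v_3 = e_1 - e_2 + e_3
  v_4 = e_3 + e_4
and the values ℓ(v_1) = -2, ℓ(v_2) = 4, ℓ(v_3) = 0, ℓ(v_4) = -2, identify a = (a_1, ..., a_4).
a = (4, 2, -2, 0)

Write a = (a_1, ..., a_4) in the standard basis. For each basis vector v_i, ℓ(v_i) = <v_i, a> is a linear equation in the a_j's. Collect the n equations into a matrix system V a = ℓ, where row i of V is v_i (expressed in the standard basis). Since V is invertible (lower-triangular with 1s on the diagonal, up to permutation), solve by back-substitution:
  V =
[[-1, 1, 0, 0],
 [1, 0, 0, 0],
 [1, -1, 1, 0],
 [0, 0, 1, 1]]
  V a = (-2, 4, 0, -2)
Solving gives a = (4, 2, -2, 0).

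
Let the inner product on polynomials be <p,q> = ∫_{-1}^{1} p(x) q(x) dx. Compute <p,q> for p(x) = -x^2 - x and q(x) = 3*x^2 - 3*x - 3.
<p,q> = 14/5

Expand the product: p(x)·q(x) = -3*x^4 + 6*x^2 + 3*x.
∫_{-1}^{1} of each monomial x^k gives [2/(k+1) if k even, 0 if k odd]. Integrating term-by-term (or equivalently evaluating the antiderivative F(x) = -3*x^5/5 + 2*x^3 + 3*x^2/2 at the endpoints):
  F(1) − F(−1) = 29/10 − (1/10) = 14/5.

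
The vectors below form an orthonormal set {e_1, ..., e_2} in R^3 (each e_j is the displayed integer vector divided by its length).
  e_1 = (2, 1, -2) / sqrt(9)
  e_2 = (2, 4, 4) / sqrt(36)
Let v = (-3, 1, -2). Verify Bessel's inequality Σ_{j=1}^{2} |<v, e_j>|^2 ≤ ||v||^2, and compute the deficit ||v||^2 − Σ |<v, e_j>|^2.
Σ |<v, e_j>|^2 = 26/9; ||v||^2 = 14; deficit = 100/9

Write each e_j = u_j / sqrt(<u_j, u_j>) where u_j is the displayed integer vector. Then <v, e_j> = <v, u_j> / sqrt(<u_j, u_j>), so |<v, e_j>|^2 = <v, u_j>^2 / <u_j, u_j>.
Coefficients: <v, e_1> = -1/sqrt(9), <v, e_2> = -10/sqrt(36).
Square and sum: Σ |<v, e_j>|^2 = 26/9.
Compute ||v||^2 = v·v = 14.
Deficit = 14 − 26/9 = 100/9 ≥ 0, confirming Bessel's inequality. (The deficit equals ||v − Σ <v,e_j> e_j||^2, the squared distance from v to span{e_j}.)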